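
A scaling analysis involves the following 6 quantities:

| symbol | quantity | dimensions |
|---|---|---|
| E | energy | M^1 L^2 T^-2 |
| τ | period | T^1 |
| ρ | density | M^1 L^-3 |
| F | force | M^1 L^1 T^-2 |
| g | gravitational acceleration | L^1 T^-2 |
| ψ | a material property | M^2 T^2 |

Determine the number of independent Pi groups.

3

There are 6 variables and 3 base dimensions (M, L, T).
The dimension matrix has rank 3.
Independent dimensionless groups: 6 − 3 = 3.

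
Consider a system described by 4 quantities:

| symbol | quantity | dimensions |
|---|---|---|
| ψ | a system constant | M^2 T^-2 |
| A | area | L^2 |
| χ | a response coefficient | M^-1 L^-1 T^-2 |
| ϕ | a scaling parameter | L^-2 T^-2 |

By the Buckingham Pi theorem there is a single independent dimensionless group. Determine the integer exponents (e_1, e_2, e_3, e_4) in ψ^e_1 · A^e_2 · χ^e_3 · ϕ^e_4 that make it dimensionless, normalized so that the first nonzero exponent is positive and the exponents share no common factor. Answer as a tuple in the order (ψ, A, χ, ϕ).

M: e_1·(2) + e_2·(0) + e_3·(-1) + e_4·(0) = 0
L: e_1·(0) + e_2·(2) + e_3·(-1) + e_4·(-2) = 0
T: e_1·(-2) + e_2·(0) + e_3·(-2) + e_4·(-2) = 0
Solving this homogeneous linear system for the smallest-integer solution (first nonzero entry positive) gives (1, -2, 2, -3).

(1, -2, 2, -3)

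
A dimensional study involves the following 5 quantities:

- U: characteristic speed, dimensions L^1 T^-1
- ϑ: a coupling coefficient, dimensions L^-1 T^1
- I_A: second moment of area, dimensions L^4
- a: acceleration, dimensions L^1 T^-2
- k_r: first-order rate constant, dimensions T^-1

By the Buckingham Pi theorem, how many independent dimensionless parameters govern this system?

There are 5 variables and 2 base dimensions (L, T).
The dimension matrix has rank 2.
Independent dimensionless groups: 5 − 2 = 3.

3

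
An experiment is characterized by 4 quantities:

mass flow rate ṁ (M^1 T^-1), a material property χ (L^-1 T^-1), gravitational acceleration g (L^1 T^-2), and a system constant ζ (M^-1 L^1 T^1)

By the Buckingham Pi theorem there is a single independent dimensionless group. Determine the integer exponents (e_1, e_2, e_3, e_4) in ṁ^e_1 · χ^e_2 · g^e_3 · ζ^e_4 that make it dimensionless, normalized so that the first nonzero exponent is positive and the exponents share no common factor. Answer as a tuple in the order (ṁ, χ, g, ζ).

M: e_1·(1) + e_2·(0) + e_3·(0) + e_4·(-1) = 0
L: e_1·(0) + e_2·(-1) + e_3·(1) + e_4·(1) = 0
T: e_1·(-1) + e_2·(-1) + e_3·(-2) + e_4·(1) = 0
Solving this homogeneous linear system for the smallest-integer solution (first nonzero entry positive) gives (3, 2, -1, 3).

(3, 2, -1, 3)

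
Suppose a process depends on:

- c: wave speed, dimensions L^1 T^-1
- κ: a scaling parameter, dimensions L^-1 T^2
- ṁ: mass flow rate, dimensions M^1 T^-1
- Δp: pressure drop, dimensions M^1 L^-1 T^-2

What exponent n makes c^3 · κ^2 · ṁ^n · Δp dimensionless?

Balance the M exponent: (1)·n from ṁ, plus 3·(0) + 2·(0) + (1) = 1 from the rest, must sum to zero.
n + 1 = 0, so n = -1.

-1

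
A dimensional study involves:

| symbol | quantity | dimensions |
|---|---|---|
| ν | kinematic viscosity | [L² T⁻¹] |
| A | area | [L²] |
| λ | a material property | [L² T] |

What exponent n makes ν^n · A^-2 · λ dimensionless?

Balance the L exponent: (2)·n from ν, plus −2·(2) + (2) = -2 from the rest, must sum to zero.
2n − 2 = 0, so n = 1.

1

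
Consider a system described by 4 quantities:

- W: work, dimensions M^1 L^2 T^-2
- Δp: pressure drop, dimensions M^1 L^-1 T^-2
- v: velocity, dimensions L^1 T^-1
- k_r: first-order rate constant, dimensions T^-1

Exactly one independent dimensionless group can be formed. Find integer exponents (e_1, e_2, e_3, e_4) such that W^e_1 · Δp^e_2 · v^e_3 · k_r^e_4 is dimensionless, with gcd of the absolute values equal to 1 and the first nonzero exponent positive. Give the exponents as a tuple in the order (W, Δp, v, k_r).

(1, -1, -3, 3)

M: e_1·(1) + e_2·(1) + e_3·(0) + e_4·(0) = 0
L: e_1·(2) + e_2·(-1) + e_3·(1) + e_4·(0) = 0
T: e_1·(-2) + e_2·(-2) + e_3·(-1) + e_4·(-1) = 0
Solving this homogeneous linear system for the smallest-integer solution (first nonzero entry positive) gives (1, -1, -3, 3).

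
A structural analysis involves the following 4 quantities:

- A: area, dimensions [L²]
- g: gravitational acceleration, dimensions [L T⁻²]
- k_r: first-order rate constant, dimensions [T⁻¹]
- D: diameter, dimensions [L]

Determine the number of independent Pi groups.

There are 4 variables and 2 base dimensions (L, T).
The dimension matrix has rank 2.
Independent dimensionless groups: 4 − 2 = 2.

2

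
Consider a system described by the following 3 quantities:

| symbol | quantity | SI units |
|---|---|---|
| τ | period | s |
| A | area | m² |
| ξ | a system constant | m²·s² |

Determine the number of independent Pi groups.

1

There are 3 variables and 2 base dimensions (L, T).
The dimension matrix has rank 2.
Independent dimensionless groups: 3 − 2 = 1.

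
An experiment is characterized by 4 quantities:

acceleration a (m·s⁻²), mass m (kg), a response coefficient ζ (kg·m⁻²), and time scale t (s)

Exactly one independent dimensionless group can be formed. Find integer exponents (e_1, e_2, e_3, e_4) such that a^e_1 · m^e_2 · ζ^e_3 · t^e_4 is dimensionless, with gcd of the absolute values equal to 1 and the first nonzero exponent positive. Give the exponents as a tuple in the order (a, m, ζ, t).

M: e_1·(0) + e_2·(1) + e_3·(1) + e_4·(0) = 0
L: e_1·(1) + e_2·(0) + e_3·(-2) + e_4·(0) = 0
T: e_1·(-2) + e_2·(0) + e_3·(0) + e_4·(1) = 0
Solving this homogeneous linear system for the smallest-integer solution (first nonzero entry positive) gives (2, -1, 1, 4).

(2, -1, 1, 4)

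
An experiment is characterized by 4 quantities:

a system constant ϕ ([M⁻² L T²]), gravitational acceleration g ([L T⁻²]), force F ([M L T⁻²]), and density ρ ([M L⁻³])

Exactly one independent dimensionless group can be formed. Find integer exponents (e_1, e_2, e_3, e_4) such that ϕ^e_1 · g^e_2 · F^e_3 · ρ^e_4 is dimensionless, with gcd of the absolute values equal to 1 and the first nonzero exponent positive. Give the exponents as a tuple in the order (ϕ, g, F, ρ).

(3, -1, 4, 2)

M: e_1·(-2) + e_2·(0) + e_3·(1) + e_4·(1) = 0
L: e_1·(1) + e_2·(1) + e_3·(1) + e_4·(-3) = 0
T: e_1·(2) + e_2·(-2) + e_3·(-2) + e_4·(0) = 0
Solving this homogeneous linear system for the smallest-integer solution (first nonzero entry positive) gives (3, -1, 4, 2).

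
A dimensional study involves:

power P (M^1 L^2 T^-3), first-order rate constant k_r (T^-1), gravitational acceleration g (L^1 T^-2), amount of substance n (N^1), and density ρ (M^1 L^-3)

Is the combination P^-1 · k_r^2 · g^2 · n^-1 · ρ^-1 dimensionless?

Sum the exponent of each base dimension across the product:
  M: −[P]_M + 2·[k_r]_M + 2·[g]_M − [n]_M − [ρ]_M = −(1) + 2·(0) + 2·(0) − (0) − (1) = -2
  L: −[P]_L + 2·[k_r]_L + 2·[g]_L − [n]_L − [ρ]_L = −(2) + 2·(0) + 2·(1) − (0) − (-3) = 3
  T: −[P]_T + 2·[k_r]_T + 2·[g]_T − [n]_T − [ρ]_T = −(-3) + 2·(-1) + 2·(-2) − (0) − (0) = -3
  N: −[P]_N + 2·[k_r]_N + 2·[g]_N − [n]_N − [ρ]_N = −(0) + 2·(0) + 2·(0) − (1) − (0) = -1
Net dimensions [M⁻² L³ T⁻³ N⁻¹] ≠ [1] — not dimensionless.

no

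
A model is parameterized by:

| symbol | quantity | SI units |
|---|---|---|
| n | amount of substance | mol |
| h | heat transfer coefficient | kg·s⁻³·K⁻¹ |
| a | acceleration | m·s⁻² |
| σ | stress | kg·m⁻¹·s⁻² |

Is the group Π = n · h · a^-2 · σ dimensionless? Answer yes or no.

no

Sum the exponent of each base dimension across the product:
  M: [n]_M + [h]_M − 2·[a]_M + [σ]_M = (0) + (1) − 2·(0) + (1) = 2
  L: [n]_L + [h]_L − 2·[a]_L + [σ]_L = (0) + (0) − 2·(1) + (-1) = -3
  T: [n]_T + [h]_T − 2·[a]_T + [σ]_T = (0) + (-3) − 2·(-2) + (-2) = -1
  Θ: [n]_Θ + [h]_Θ − 2·[a]_Θ + [σ]_Θ = (0) + (-1) − 2·(0) + (0) = -1
  N: [n]_N + [h]_N − 2·[a]_N + [σ]_N = (1) + (0) − 2·(0) + (0) = 1
Net dimensions [M² L⁻³ T⁻¹ Θ⁻¹ N] ≠ [1] — not dimensionless.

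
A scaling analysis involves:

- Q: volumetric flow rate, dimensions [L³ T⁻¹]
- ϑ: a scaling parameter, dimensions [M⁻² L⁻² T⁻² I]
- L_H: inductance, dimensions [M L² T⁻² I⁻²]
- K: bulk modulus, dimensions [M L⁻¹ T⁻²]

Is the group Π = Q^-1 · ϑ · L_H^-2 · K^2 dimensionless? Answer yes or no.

no

Sum the exponent of each base dimension across the product:
  M: −[Q]_M + [ϑ]_M − 2·[L_H]_M + 2·[K]_M = −(0) + (-2) − 2·(1) + 2·(1) = -2
  L: −[Q]_L + [ϑ]_L − 2·[L_H]_L + 2·[K]_L = −(3) + (-2) − 2·(2) + 2·(-1) = -11
  T: −[Q]_T + [ϑ]_T − 2·[L_H]_T + 2·[K]_T = −(-1) + (-2) − 2·(-2) + 2·(-2) = -1
  I: −[Q]_I + [ϑ]_I − 2·[L_H]_I + 2·[K]_I = −(0) + (1) − 2·(-2) + 2·(0) = 5
Net dimensions [M⁻² L⁻¹¹ T⁻¹ I⁵] ≠ [1] — not dimensionless.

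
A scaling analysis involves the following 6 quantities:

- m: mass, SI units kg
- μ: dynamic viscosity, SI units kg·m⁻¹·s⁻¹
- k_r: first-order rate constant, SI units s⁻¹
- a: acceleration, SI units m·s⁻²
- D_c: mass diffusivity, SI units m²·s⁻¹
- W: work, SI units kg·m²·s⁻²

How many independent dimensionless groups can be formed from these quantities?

There are 6 variables and 3 base dimensions (M, L, T).
The dimension matrix has rank 3.
Independent dimensionless groups: 6 − 3 = 3.

3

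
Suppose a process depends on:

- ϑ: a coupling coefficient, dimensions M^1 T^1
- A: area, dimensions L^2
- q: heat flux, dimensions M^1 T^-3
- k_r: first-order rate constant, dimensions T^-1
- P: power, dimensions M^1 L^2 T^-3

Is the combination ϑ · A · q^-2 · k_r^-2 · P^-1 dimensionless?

Sum the exponent of each base dimension across the product:
  M: [ϑ]_M + [A]_M − 2·[q]_M − 2·[k_r]_M − [P]_M = (1) + (0) − 2·(1) − 2·(0) − (1) = -2
  L: [ϑ]_L + [A]_L − 2·[q]_L − 2·[k_r]_L − [P]_L = (0) + (2) − 2·(0) − 2·(0) − (2) = 0
  T: [ϑ]_T + [A]_T − 2·[q]_T − 2·[k_r]_T − [P]_T = (1) + (0) − 2·(-3) − 2·(-1) − (-3) = 12
Net dimensions [M⁻² T¹²] ≠ [1] — not dimensionless.

no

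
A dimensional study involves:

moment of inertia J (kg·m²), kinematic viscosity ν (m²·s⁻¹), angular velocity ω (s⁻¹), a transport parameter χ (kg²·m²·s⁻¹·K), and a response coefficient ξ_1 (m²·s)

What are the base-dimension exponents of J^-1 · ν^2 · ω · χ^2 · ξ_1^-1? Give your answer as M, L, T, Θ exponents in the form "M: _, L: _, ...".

M: 3, L: 4, T: -6, Θ: 2

Collect each base-dimension exponent across the product:
  M: −(1) + 2·(0) + (0) + 2·(2) − (0) = 3
  L: −(2) + 2·(2) + (0) + 2·(2) − (2) = 4
  T: −(0) + 2·(-1) + (-1) + 2·(-1) − (1) = -6
  Θ: −(0) + 2·(0) + (0) + 2·(1) − (0) = 2
So the dimensions are [M³ L⁴ T⁻⁶ Θ²].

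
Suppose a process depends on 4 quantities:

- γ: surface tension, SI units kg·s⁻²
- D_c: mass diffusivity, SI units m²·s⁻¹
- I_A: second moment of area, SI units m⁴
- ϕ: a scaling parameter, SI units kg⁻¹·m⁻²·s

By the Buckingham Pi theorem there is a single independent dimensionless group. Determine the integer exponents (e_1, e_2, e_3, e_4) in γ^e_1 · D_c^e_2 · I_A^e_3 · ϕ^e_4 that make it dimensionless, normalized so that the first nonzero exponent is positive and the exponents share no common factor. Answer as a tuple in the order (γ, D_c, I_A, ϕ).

(1, -1, 1, 1)

M: e_1·(1) + e_2·(0) + e_3·(0) + e_4·(-1) = 0
L: e_1·(0) + e_2·(2) + e_3·(4) + e_4·(-2) = 0
T: e_1·(-2) + e_2·(-1) + e_3·(0) + e_4·(1) = 0
Solving this homogeneous linear system for the smallest-integer solution (first nonzero entry positive) gives (1, -1, 1, 1).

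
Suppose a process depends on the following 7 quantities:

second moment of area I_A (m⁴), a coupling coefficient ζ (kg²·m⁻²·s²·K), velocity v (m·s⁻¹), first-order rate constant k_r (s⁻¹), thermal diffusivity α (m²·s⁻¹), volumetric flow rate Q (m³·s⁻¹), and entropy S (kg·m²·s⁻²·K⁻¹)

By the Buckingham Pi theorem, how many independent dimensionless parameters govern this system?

There are 7 variables and 4 base dimensions (M, L, T, Θ).
The dimension matrix has rank 4.
Independent dimensionless groups: 7 − 4 = 3.

3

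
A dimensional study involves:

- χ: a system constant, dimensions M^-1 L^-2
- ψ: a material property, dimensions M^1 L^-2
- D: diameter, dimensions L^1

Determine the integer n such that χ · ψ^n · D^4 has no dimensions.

Balance the M exponent: (1)·n from ψ, plus (-1) + 4·(0) = -1 from the rest, must sum to zero.
n − 1 = 0, so n = 1.

1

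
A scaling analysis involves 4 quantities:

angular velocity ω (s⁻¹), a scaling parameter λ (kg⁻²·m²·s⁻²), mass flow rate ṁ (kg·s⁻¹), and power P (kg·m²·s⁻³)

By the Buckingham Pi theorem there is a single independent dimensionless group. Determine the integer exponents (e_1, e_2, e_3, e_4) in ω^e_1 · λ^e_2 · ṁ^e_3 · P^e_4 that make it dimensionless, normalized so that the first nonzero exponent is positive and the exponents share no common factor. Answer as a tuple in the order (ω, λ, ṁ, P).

M: e_1·(0) + e_2·(-2) + e_3·(1) + e_4·(1) = 0
L: e_1·(0) + e_2·(2) + e_3·(0) + e_4·(2) = 0
T: e_1·(-1) + e_2·(-2) + e_3·(-1) + e_4·(-3) = 0
Solving this homogeneous linear system for the smallest-integer solution (first nonzero entry positive) gives (2, -1, -3, 1).

(2, -1, -3, 1)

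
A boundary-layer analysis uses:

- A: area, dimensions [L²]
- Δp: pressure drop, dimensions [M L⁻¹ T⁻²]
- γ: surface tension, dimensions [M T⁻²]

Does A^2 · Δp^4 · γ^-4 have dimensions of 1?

Sum the exponent of each base dimension across the product:
  M: 2·[A]_M + 4·[Δp]_M − 4·[γ]_M = 2·(0) + 4·(1) − 4·(1) = 0
  L: 2·[A]_L + 4·[Δp]_L − 4·[γ]_L = 2·(2) + 4·(-1) − 4·(0) = 0
  T: 2·[A]_T + 4·[Δp]_T − 4·[γ]_T = 2·(0) + 4·(-2) − 4·(-2) = 0
All base exponents vanish — dimensionless.

yes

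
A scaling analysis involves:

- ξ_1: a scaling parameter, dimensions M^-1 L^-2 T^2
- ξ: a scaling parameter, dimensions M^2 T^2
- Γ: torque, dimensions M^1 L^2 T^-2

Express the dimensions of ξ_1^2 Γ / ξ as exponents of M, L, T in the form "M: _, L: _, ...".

M: -3, L: -2, T: 0

Collect each base-dimension exponent across the product:
  M: 2·(-1) − (2) + (1) = -3
  L: 2·(-2) − (0) + (2) = -2
  T: 2·(2) − (2) + (-2) = 0
So the dimensions are [M⁻³ L⁻²].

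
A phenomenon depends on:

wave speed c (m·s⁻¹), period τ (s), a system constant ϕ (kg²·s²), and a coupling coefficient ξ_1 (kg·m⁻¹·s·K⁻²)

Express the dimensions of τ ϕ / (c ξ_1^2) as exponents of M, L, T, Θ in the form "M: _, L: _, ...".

M: 0, L: 1, T: 2, Θ: 4

Collect each base-dimension exponent across the product:
  M: −(0) + (0) + (2) − 2·(1) = 0
  L: −(1) + (0) + (0) − 2·(-1) = 1
  T: −(-1) + (1) + (2) − 2·(1) = 2
  Θ: −(0) + (0) + (0) − 2·(-2) = 4
So the dimensions are [L T² Θ⁴].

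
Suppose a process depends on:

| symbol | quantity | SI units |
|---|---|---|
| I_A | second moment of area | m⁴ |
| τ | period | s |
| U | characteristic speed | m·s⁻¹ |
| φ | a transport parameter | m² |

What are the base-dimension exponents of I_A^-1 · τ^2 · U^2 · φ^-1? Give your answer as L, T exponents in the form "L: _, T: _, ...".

L: -4, T: 0

Collect each base-dimension exponent across the product:
  L: −(4) + 2·(0) + 2·(1) − (2) = -4
  T: −(0) + 2·(1) + 2·(-1) − (0) = 0
So the dimensions are [L⁻⁴].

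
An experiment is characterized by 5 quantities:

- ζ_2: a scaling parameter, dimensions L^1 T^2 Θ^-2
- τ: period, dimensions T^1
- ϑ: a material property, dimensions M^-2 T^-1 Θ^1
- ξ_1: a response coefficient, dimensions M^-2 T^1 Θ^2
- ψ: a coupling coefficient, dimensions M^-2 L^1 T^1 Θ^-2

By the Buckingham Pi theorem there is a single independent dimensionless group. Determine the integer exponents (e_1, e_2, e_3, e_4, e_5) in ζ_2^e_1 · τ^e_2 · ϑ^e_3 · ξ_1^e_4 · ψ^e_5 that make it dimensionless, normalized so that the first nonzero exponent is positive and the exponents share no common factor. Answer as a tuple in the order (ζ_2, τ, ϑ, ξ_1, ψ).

M: e_1·(0) + e_2·(0) + e_3·(-2) + e_4·(-2) + e_5·(-2) = 0
L: e_1·(1) + e_2·(0) + e_3·(0) + e_4·(0) + e_5·(1) = 0
T: e_1·(2) + e_2·(1) + e_3·(-1) + e_4·(1) + e_5·(1) = 0
Θ: e_1·(-2) + e_2·(0) + e_3·(1) + e_4·(2) + e_5·(-2) = 0
Solving this homogeneous linear system for the smallest-integer solution (first nonzero entry positive) gives (1, 2, 2, -1, -1).

(1, 2, 2, -1, -1)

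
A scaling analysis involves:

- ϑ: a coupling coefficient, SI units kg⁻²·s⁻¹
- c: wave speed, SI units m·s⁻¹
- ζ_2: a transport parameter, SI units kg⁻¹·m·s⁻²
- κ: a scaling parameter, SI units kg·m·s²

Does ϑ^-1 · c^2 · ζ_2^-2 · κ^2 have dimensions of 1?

Sum the exponent of each base dimension across the product:
  M: −[ϑ]_M + 2·[c]_M − 2·[ζ_2]_M + 2·[κ]_M = −(-2) + 2·(0) − 2·(-1) + 2·(1) = 6
  L: −[ϑ]_L + 2·[c]_L − 2·[ζ_2]_L + 2·[κ]_L = −(0) + 2·(1) − 2·(1) + 2·(1) = 2
  T: −[ϑ]_T + 2·[c]_T − 2·[ζ_2]_T + 2·[κ]_T = −(-1) + 2·(-1) − 2·(-2) + 2·(2) = 7
Net dimensions [M⁶ L² T⁷] ≠ [1] — not dimensionless.

no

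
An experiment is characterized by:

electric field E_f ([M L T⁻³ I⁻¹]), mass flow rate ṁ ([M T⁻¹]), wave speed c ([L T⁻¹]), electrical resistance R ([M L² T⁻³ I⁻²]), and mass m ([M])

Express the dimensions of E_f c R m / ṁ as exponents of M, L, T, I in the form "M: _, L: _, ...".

Collect each base-dimension exponent across the product:
  M: (1) − (1) + (0) + (1) + (1) = 2
  L: (1) − (0) + (1) + (2) + (0) = 4
  T: (-3) − (-1) + (-1) + (-3) + (0) = -6
  I: (-1) − (0) + (0) + (-2) + (0) = -3
So the dimensions are [M² L⁴ T⁻⁶ I⁻³].

M: 2, L: 4, T: -6, I: -3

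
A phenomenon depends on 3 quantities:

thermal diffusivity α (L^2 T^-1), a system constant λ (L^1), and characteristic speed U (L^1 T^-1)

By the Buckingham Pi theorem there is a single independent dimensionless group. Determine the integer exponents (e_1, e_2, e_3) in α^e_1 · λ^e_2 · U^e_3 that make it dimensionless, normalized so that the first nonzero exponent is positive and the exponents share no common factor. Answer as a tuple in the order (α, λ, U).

L: e_1·(2) + e_2·(1) + e_3·(1) = 0
T: e_1·(-1) + e_2·(0) + e_3·(-1) = 0
Solving this homogeneous linear system for the smallest-integer solution (first nonzero entry positive) gives (1, -1, -1).

(1, -1, -1)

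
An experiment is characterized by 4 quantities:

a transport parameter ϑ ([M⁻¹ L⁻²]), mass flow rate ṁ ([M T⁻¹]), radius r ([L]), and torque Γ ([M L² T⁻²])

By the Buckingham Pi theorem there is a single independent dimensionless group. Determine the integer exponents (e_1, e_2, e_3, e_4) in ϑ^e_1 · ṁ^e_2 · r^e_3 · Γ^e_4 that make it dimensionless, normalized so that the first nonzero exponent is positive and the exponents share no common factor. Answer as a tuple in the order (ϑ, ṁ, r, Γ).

(1, 2, 4, -1)

M: e_1·(-1) + e_2·(1) + e_3·(0) + e_4·(1) = 0
L: e_1·(-2) + e_2·(0) + e_3·(1) + e_4·(2) = 0
T: e_1·(0) + e_2·(-1) + e_3·(0) + e_4·(-2) = 0
Solving this homogeneous linear system for the smallest-integer solution (first nonzero entry positive) gives (1, 2, 4, -1).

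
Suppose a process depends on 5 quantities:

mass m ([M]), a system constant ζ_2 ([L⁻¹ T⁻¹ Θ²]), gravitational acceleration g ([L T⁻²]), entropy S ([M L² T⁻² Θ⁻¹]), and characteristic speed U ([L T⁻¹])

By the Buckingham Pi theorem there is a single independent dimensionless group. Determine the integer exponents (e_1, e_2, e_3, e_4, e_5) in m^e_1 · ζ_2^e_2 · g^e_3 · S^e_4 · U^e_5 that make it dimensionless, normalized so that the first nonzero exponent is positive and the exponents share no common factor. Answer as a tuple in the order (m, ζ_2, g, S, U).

(2, -1, 2, -2, 1)

M: e_1·(1) + e_2·(0) + e_3·(0) + e_4·(1) + e_5·(0) = 0
L: e_1·(0) + e_2·(-1) + e_3·(1) + e_4·(2) + e_5·(1) = 0
T: e_1·(0) + e_2·(-1) + e_3·(-2) + e_4·(-2) + e_5·(-1) = 0
Θ: e_1·(0) + e_2·(2) + e_3·(0) + e_4·(-1) + e_5·(0) = 0
Solving this homogeneous linear system for the smallest-integer solution (first nonzero entry positive) gives (2, -1, 2, -2, 1).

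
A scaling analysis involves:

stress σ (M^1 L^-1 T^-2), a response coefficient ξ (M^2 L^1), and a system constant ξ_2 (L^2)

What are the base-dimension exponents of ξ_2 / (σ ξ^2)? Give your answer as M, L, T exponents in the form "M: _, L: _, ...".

Collect each base-dimension exponent across the product:
  M: −(1) − 2·(2) + (0) = -5
  L: −(-1) − 2·(1) + (2) = 1
  T: −(-2) − 2·(0) + (0) = 2
So the dimensions are [M⁻⁵ L T²].

M: -5, L: 1, T: 2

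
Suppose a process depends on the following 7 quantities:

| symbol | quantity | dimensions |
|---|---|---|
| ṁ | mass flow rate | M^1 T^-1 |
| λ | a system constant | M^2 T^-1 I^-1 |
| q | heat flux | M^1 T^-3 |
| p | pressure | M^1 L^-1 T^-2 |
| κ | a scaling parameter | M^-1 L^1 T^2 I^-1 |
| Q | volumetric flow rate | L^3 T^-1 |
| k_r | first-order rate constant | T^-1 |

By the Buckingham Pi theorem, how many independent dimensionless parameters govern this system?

3

There are 7 variables and 4 base dimensions (M, L, T, I).
The dimension matrix has rank 4.
Independent dimensionless groups: 7 − 4 = 3.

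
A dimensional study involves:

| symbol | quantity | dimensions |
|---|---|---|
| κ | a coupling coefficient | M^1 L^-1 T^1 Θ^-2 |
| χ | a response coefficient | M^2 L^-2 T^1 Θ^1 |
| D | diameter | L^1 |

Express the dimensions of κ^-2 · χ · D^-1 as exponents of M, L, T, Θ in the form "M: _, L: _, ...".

M: 0, L: -1, T: -1, Θ: 5

Collect each base-dimension exponent across the product:
  M: −2·(1) + (2) − (0) = 0
  L: −2·(-1) + (-2) − (1) = -1
  T: −2·(1) + (1) − (0) = -1
  Θ: −2·(-2) + (1) − (0) = 5
So the dimensions are [L⁻¹ T⁻¹ Θ⁵].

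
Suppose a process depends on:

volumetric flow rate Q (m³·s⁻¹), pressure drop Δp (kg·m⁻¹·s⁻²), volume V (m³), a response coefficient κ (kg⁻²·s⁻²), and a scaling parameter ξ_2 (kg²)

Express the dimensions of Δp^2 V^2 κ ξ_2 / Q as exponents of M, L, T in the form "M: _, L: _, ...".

Collect each base-dimension exponent across the product:
  M: −(0) + 2·(1) + 2·(0) + (-2) + (2) = 2
  L: −(3) + 2·(-1) + 2·(3) + (0) + (0) = 1
  T: −(-1) + 2·(-2) + 2·(0) + (-2) + (0) = -5
So the dimensions are [M² L T⁻⁵].

M: 2, L: 1, T: -5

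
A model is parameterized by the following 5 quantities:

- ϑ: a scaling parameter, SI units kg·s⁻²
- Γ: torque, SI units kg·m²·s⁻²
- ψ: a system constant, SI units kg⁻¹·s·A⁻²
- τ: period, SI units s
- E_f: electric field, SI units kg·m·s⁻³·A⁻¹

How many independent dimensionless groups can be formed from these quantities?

1

There are 5 variables and 4 base dimensions (M, L, T, I).
The dimension matrix has rank 4.
Independent dimensionless groups: 5 − 4 = 1.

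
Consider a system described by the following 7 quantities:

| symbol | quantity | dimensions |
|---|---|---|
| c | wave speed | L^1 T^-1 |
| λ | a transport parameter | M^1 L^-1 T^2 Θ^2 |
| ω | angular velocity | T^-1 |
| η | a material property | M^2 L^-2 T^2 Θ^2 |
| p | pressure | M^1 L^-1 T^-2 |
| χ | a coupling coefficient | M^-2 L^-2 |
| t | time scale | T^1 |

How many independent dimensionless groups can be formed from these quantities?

There are 7 variables and 4 base dimensions (M, L, T, Θ).
The dimension matrix has rank 4.
Independent dimensionless groups: 7 − 4 = 3.

3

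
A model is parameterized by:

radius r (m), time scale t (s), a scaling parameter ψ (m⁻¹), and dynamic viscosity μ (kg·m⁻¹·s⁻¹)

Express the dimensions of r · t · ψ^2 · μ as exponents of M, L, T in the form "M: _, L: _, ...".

Collect each base-dimension exponent across the product:
  M: (0) + (0) + 2·(0) + (1) = 1
  L: (1) + (0) + 2·(-1) + (-1) = -2
  T: (0) + (1) + 2·(0) + (-1) = 0
So the dimensions are [M L⁻²].

M: 1, L: -2, T: 0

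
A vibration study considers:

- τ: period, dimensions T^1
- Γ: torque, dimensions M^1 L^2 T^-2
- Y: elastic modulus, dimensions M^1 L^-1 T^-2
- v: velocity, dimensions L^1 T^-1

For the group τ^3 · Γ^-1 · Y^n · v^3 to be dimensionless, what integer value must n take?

1

Balance the M exponent: (1)·n from Y, plus 3·(0) − (1) + 3·(0) = -1 from the rest, must sum to zero.
n − 1 = 0, so n = 1.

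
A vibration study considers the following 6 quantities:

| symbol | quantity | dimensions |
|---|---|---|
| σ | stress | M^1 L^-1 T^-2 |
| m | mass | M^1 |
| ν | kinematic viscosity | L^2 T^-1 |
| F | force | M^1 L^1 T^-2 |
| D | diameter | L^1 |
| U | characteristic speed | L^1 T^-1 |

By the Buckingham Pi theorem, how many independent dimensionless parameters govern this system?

There are 6 variables and 3 base dimensions (M, L, T).
The dimension matrix has rank 3.
Independent dimensionless groups: 6 − 3 = 3.

3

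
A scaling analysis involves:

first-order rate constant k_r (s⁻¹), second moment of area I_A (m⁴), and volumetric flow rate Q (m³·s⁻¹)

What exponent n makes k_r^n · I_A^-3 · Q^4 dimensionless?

Balance the T exponent: (-1)·n from k_r, plus −3·(0) + 4·(-1) = -4 from the rest, must sum to zero.
−n − 4 = 0, so n = -4.

-4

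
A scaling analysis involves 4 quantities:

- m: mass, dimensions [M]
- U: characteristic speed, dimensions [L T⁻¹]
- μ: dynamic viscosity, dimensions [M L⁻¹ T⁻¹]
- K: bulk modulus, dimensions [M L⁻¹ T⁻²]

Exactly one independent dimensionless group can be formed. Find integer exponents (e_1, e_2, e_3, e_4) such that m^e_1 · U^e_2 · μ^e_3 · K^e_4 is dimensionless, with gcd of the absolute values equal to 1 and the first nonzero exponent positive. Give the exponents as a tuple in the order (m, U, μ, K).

(1, -1, -3, 2)

M: e_1·(1) + e_2·(0) + e_3·(1) + e_4·(1) = 0
L: e_1·(0) + e_2·(1) + e_3·(-1) + e_4·(-1) = 0
T: e_1·(0) + e_2·(-1) + e_3·(-1) + e_4·(-2) = 0
Solving this homogeneous linear system for the smallest-integer solution (first nonzero entry positive) gives (1, -1, -3, 2).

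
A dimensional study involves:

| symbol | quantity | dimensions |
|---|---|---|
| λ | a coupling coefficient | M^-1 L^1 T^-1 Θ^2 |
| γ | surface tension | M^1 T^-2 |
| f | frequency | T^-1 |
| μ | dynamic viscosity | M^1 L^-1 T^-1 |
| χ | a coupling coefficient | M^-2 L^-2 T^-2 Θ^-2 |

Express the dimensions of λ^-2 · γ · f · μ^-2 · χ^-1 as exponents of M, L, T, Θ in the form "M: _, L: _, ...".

M: 3, L: 2, T: 3, Θ: -2

Collect each base-dimension exponent across the product:
  M: −2·(-1) + (1) + (0) − 2·(1) − (-2) = 3
  L: −2·(1) + (0) + (0) − 2·(-1) − (-2) = 2
  T: −2·(-1) + (-2) + (-1) − 2·(-1) − (-2) = 3
  Θ: −2·(2) + (0) + (0) − 2·(0) − (-2) = -2
So the dimensions are [M³ L² T³ Θ⁻²].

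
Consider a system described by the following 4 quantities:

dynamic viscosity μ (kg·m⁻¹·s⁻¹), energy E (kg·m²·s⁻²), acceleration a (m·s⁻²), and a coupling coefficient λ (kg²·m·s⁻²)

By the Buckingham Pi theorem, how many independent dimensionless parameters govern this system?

1

There are 4 variables and 3 base dimensions (M, L, T).
The dimension matrix has rank 3.
Independent dimensionless groups: 4 − 3 = 1.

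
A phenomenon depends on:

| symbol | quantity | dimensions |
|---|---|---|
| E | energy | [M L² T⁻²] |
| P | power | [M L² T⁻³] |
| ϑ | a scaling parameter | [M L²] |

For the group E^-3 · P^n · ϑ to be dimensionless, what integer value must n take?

2

Balance the M exponent: (1)·n from P, plus −3·(1) + (1) = -2 from the rest, must sum to zero.
n − 2 = 0, so n = 2.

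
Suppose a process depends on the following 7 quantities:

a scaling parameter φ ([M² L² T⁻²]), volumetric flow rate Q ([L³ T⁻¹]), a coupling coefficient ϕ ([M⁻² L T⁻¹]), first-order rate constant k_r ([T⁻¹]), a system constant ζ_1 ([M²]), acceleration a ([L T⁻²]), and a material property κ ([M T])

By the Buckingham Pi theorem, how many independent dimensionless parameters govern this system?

There are 7 variables and 3 base dimensions (M, L, T).
The dimension matrix has rank 3.
Independent dimensionless groups: 7 − 3 = 4.

4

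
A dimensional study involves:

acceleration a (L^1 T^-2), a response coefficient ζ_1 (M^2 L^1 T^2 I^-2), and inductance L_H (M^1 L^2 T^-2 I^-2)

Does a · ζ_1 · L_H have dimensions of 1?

no

Sum the exponent of each base dimension across the product:
  M: [a]_M + [ζ_1]_M + [L_H]_M = (0) + (2) + (1) = 3
  L: [a]_L + [ζ_1]_L + [L_H]_L = (1) + (1) + (2) = 4
  T: [a]_T + [ζ_1]_T + [L_H]_T = (-2) + (2) + (-2) = -2
  I: [a]_I + [ζ_1]_I + [L_H]_I = (0) + (-2) + (-2) = -4
Net dimensions [M³ L⁴ T⁻² I⁻⁴] ≠ [1] — not dimensionless.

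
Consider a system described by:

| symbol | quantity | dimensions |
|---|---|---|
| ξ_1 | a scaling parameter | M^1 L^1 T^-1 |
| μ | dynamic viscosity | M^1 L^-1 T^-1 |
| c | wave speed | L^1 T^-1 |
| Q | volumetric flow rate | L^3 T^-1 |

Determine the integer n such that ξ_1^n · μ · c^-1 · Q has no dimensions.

Balance the M exponent: (1)·n from ξ_1, plus (1) − (0) + (0) = 1 from the rest, must sum to zero.
n + 1 = 0, so n = -1.

-1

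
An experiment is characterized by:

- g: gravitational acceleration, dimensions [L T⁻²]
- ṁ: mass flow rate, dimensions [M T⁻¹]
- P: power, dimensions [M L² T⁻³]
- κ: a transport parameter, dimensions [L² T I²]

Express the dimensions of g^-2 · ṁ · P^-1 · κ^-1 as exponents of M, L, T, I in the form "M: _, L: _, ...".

Collect each base-dimension exponent across the product:
  M: −2·(0) + (1) − (1) − (0) = 0
  L: −2·(1) + (0) − (2) − (2) = -6
  T: −2·(-2) + (-1) − (-3) − (1) = 5
  I: −2·(0) + (0) − (0) − (2) = -2
So the dimensions are [L⁻⁶ T⁵ I⁻²].

M: 0, L: -6, T: 5, I: -2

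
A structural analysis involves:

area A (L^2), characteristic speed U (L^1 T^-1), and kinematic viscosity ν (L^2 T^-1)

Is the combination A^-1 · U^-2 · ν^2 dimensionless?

Sum the exponent of each base dimension across the product:
  L: −[A]_L − 2·[U]_L + 2·[ν]_L = −(2) − 2·(1) + 2·(2) = 0
  T: −[A]_T − 2·[U]_T + 2·[ν]_T = −(0) − 2·(-1) + 2·(-1) = 0
All base exponents vanish — dimensionless.

yes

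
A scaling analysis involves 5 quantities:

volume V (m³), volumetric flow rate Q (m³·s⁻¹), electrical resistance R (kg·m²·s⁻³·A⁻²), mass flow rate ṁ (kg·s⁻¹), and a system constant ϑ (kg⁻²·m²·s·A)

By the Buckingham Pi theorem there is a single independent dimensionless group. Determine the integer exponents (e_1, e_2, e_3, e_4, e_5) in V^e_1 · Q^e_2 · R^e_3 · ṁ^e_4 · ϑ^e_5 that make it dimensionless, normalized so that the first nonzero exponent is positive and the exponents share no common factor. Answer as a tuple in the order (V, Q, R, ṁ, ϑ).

(2, -4, 1, 3, 2)

M: e_1·(0) + e_2·(0) + e_3·(1) + e_4·(1) + e_5·(-2) = 0
L: e_1·(3) + e_2·(3) + e_3·(2) + e_4·(0) + e_5·(2) = 0
T: e_1·(0) + e_2·(-1) + e_3·(-3) + e_4·(-1) + e_5·(1) = 0
I: e_1·(0) + e_2·(0) + e_3·(-2) + e_4·(0) + e_5·(1) = 0
Solving this homogeneous linear system for the smallest-integer solution (first nonzero entry positive) gives (2, -4, 1, 3, 2).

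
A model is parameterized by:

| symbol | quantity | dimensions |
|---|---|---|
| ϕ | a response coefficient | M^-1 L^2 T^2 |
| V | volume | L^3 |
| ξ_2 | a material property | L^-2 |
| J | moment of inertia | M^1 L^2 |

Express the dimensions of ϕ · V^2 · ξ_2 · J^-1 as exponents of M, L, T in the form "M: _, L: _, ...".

Collect each base-dimension exponent across the product:
  M: (-1) + 2·(0) + (0) − (1) = -2
  L: (2) + 2·(3) + (-2) − (2) = 4
  T: (2) + 2·(0) + (0) − (0) = 2
So the dimensions are [M⁻² L⁴ T²].

M: -2, L: 4, T: 2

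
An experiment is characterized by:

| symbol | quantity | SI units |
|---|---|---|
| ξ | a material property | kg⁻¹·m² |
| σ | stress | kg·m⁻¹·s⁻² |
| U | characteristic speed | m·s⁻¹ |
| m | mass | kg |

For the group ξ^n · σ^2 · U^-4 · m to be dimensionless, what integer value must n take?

Balance the M exponent: (-1)·n from ξ, plus 2·(1) − 4·(0) + (1) = 3 from the rest, must sum to zero.
−n + 3 = 0, so n = 3.

3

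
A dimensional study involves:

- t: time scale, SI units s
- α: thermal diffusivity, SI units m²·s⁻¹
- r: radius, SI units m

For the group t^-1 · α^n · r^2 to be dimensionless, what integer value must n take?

Balance the L exponent: (2)·n from α, plus −(0) + 2·(1) = 2 from the rest, must sum to zero.
2n + 2 = 0, so n = -1.

-1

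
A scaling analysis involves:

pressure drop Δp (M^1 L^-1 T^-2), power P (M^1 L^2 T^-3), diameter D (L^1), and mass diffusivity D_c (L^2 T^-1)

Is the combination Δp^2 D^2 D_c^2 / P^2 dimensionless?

yes

Sum the exponent of each base dimension across the product:
  M: 2·[Δp]_M − 2·[P]_M + 2·[D]_M + 2·[D_c]_M = 2·(1) − 2·(1) + 2·(0) + 2·(0) = 0
  L: 2·[Δp]_L − 2·[P]_L + 2·[D]_L + 2·[D_c]_L = 2·(-1) − 2·(2) + 2·(1) + 2·(2) = 0
  T: 2·[Δp]_T − 2·[P]_T + 2·[D]_T + 2·[D_c]_T = 2·(-2) − 2·(-3) + 2·(0) + 2·(-1) = 0
  I: 2·[Δp]_I − 2·[P]_I + 2·[D]_I + 2·[D_c]_I = 2·(0) − 2·(0) + 2·(0) + 2·(0) = 0
All base exponents vanish — dimensionless.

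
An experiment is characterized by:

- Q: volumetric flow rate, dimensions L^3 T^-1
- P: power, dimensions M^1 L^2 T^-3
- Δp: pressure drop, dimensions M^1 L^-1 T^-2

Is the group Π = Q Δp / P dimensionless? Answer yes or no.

yes

Sum the exponent of each base dimension across the product:
  M: [Q]_M − [P]_M + [Δp]_M = (0) − (1) + (1) = 0
  L: [Q]_L − [P]_L + [Δp]_L = (3) − (2) + (-1) = 0
  T: [Q]_T − [P]_T + [Δp]_T = (-1) − (-3) + (-2) = 0
All base exponents vanish — dimensionless.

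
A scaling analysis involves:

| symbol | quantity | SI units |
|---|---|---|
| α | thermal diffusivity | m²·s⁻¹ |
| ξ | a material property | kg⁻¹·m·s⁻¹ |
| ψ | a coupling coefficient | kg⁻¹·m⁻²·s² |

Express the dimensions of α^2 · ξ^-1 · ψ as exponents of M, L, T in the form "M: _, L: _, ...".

M: 0, L: 1, T: 1

Collect each base-dimension exponent across the product:
  M: 2·(0) − (-1) + (-1) = 0
  L: 2·(2) − (1) + (-2) = 1
  T: 2·(-1) − (-1) + (2) = 1
So the dimensions are [L T].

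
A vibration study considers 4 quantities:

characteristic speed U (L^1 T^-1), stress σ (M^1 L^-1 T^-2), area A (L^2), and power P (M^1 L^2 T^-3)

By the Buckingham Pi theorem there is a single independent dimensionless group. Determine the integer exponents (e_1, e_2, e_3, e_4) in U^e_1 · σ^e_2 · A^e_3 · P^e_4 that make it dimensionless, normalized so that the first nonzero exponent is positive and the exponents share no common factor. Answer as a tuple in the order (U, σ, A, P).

M: e_1·(0) + e_2·(1) + e_3·(0) + e_4·(1) = 0
L: e_1·(1) + e_2·(-1) + e_3·(2) + e_4·(2) = 0
T: e_1·(-1) + e_2·(-2) + e_3·(0) + e_4·(-3) = 0
Solving this homogeneous linear system for the smallest-integer solution (first nonzero entry positive) gives (1, 1, 1, -1).

(1, 1, 1, -1)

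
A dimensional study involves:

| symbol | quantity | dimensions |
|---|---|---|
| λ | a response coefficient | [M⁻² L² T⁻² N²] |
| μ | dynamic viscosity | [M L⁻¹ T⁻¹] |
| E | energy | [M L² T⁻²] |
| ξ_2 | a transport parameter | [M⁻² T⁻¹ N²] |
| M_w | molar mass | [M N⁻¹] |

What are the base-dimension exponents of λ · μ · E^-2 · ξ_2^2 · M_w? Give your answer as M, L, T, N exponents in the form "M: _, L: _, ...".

M: -6, L: -3, T: -1, N: 5

Collect each base-dimension exponent across the product:
  M: (-2) + (1) − 2·(1) + 2·(-2) + (1) = -6
  L: (2) + (-1) − 2·(2) + 2·(0) + (0) = -3
  T: (-2) + (-1) − 2·(-2) + 2·(-1) + (0) = -1
  N: (2) + (0) − 2·(0) + 2·(2) + (-1) = 5
So the dimensions are [M⁻⁶ L⁻³ T⁻¹ N⁵].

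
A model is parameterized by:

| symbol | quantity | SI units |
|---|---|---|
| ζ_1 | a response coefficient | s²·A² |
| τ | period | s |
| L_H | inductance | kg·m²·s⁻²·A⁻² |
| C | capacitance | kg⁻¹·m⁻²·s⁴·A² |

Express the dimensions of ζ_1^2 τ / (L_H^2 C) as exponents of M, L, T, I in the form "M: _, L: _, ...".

Collect each base-dimension exponent across the product:
  M: 2·(0) + (0) − 2·(1) − (-1) = -1
  L: 2·(0) + (0) − 2·(2) − (-2) = -2
  T: 2·(2) + (1) − 2·(-2) − (4) = 5
  I: 2·(2) + (0) − 2·(-2) − (2) = 6
So the dimensions are [M⁻¹ L⁻² T⁵ I⁶].

M: -1, L: -2, T: 5, I: 6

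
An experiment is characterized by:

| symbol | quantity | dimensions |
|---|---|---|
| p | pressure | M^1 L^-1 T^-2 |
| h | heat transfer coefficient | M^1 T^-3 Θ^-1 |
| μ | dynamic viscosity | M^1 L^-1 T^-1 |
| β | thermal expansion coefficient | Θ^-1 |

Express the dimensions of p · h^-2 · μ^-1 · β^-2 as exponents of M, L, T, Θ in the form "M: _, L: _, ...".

Collect each base-dimension exponent across the product:
  M: (1) − 2·(1) − (1) − 2·(0) = -2
  L: (-1) − 2·(0) − (-1) − 2·(0) = 0
  T: (-2) − 2·(-3) − (-1) − 2·(0) = 5
  Θ: (0) − 2·(-1) − (0) − 2·(-1) = 4
So the dimensions are [M⁻² T⁵ Θ⁴].

M: -2, L: 0, T: 5, Θ: 4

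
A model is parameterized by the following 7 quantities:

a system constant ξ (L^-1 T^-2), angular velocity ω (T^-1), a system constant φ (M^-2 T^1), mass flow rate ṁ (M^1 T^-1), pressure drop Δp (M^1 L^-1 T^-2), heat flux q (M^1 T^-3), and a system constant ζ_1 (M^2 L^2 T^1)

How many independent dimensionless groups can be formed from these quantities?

4

There are 7 variables and 3 base dimensions (M, L, T).
The dimension matrix has rank 3.
Independent dimensionless groups: 7 − 3 = 4.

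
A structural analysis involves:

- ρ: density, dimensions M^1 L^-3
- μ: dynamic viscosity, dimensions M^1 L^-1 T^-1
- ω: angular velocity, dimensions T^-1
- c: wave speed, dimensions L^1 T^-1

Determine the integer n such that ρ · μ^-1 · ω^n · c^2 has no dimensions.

Balance the T exponent: (-1)·n from ω, plus (0) − (-1) + 2·(-1) = -1 from the rest, must sum to zero.
−n − 1 = 0, so n = -1.

-1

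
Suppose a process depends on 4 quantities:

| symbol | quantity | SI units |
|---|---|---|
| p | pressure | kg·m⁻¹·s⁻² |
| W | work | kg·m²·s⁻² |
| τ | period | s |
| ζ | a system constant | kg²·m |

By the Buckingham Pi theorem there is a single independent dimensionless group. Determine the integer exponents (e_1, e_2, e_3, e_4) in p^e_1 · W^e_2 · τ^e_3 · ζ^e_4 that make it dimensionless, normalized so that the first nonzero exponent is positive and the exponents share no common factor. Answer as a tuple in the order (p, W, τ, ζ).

(1, 1, 4, -1)

M: e_1·(1) + e_2·(1) + e_3·(0) + e_4·(2) = 0
L: e_1·(-1) + e_2·(2) + e_3·(0) + e_4·(1) = 0
T: e_1·(-2) + e_2·(-2) + e_3·(1) + e_4·(0) = 0
Solving this homogeneous linear system for the smallest-integer solution (first nonzero entry positive) gives (1, 1, 4, -1).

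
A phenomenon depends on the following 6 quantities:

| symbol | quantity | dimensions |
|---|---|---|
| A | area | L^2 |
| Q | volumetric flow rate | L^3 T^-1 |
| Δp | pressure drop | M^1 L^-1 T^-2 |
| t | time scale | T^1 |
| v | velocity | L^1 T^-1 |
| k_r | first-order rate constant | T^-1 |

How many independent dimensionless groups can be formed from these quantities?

There are 6 variables and 3 base dimensions (M, L, T).
The dimension matrix has rank 3.
Independent dimensionless groups: 6 − 3 = 3.

3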